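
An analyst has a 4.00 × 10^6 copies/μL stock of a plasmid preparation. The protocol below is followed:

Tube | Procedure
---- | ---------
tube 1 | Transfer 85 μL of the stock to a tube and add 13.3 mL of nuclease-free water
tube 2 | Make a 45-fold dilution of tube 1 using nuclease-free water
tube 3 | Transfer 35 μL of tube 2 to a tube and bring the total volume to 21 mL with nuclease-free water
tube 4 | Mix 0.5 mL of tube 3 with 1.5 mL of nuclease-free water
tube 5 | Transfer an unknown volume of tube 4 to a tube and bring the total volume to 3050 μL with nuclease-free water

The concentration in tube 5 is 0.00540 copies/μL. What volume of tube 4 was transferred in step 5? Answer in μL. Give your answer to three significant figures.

Step 1: 85 μL + 13.3 mL = 13385 μL total → factor 13385/85 = 157.47
Step 2: 45-fold → factor 45
Step 3: 35 μL brought to 21 mL → factor 21000/35 = 600
Step 4: 0.5 mL + 1.5 mL = 2 mL total → factor 2/0.5 = 4
Step 5: v brought to 3050 μL → factor = 3050 μL/v
Product of known-step factors = 1.7007 × 10^7
Overall factor = 4.00 × 10^6 copies/μL / (0.00540 copies/μL) = 7.4074 × 10^8
Step-5 factor = 7.4074 × 10^8 / 1.7007 × 10^7 = 43.556
v = 3050 μL / 43.556 = 70.0 μL

70.0 μL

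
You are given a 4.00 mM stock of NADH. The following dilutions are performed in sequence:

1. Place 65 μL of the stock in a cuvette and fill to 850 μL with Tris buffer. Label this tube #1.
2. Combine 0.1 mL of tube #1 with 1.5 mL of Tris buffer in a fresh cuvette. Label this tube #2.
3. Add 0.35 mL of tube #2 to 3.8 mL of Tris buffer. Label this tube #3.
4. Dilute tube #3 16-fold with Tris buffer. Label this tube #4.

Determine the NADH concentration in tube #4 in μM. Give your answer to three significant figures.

Step 1: 65 μL brought to 850 μL → factor 850/65 = 13.077
Step 2: 0.1 mL + 1.5 mL = 1.6 mL total → factor 1.6/0.1 = 16
Step 3: 0.35 mL + 3.8 mL = 4.15 mL total → factor 4.15/0.35 = 11.857
Step 4: 16-fold → factor 16
Overall dilution factor = 13.077 × 16 × 11.857 × 16 = 39694
Final = 4.00 mM / 39694 = 0.0001008 mM = 0.101 μM

0.101 μM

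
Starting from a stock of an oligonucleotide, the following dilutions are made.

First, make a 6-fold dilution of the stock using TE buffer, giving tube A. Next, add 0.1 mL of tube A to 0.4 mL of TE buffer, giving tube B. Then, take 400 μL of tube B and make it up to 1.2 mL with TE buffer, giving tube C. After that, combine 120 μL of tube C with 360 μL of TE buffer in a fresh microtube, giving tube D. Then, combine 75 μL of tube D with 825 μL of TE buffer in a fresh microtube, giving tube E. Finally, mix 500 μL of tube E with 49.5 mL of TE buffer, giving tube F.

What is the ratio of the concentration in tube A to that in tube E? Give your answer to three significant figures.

Step 1: 6-fold → factor 6
Step 2: 0.1 mL + 0.4 mL = 0.5 mL total → factor 0.5/0.1 = 5
Step 3: 400 μL brought to 1.2 mL → factor 1200/400 = 3
Step 4: 120 μL + 360 μL = 480 μL total → factor 480/120 = 4
Step 5: 75 μL + 825 μL = 900 μL total → factor 900/75 = 12
Dilution factor to tube A = 6; to tube E = 4320
[tube A]/[tube E] = (factor to tube E)/(factor to tube A) = 4320/6 = 720

720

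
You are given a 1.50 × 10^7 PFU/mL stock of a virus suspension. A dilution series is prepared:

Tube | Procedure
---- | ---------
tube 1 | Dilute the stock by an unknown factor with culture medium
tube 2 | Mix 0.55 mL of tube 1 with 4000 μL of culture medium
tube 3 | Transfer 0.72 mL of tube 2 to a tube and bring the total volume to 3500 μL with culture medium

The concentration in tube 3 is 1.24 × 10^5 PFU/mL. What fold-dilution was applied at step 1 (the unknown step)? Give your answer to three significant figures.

Step 1: unknown factor x
Step 2: 0.55 mL + 4000 μL = 4.55 mL total → factor 4.55/0.55 = 8.2727
Step 3: 0.72 mL brought to 3500 μL → factor 3.5/0.72 = 4.8611
Product of known-step factors = 40.215
Overall factor = 1.50 × 10^7 PFU/mL / (1.24 × 10^5 PFU/mL) = 120.97
x = 120.97 / 40.215 = 3.01

3.01-fold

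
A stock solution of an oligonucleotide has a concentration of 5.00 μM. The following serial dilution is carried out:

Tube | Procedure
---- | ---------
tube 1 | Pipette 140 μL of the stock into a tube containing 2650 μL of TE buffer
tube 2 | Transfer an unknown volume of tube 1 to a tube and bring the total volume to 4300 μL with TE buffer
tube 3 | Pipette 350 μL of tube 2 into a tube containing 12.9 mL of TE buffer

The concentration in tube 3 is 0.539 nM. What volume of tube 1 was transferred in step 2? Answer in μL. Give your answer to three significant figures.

350 μL

Step 1: 140 μL + 2650 μL = 2790 μL total → factor 2790/140 = 19.929
Step 2: v brought to 4300 μL → factor = 4300 μL/v
Step 3: 350 μL + 12.9 mL = 13250 μL total → factor 13250/350 = 37.857
Product of known-step factors = 754.44
Overall factor = 5.00 μM / (0.539 nM) = 9276.4
Step-2 factor = 9276.4 / 754.44 = 12.296
v = 4300 μL / 12.296 = 350 μL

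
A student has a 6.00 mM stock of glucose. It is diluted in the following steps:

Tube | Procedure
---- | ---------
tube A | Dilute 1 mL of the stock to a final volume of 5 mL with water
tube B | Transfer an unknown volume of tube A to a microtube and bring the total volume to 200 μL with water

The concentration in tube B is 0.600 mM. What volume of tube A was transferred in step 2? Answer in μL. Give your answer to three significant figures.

100 μL

Step 1: 1 mL brought to 5 mL → factor 5/1 = 5
Step 2: v brought to 200 μL → factor = 200 μL/v
Product of known-step factors = 5
Overall factor = 6.00 mM / (0.600 mM) = 10
Step-2 factor = 10 / 5 = 2
v = 200 μL / 2 = 100 μL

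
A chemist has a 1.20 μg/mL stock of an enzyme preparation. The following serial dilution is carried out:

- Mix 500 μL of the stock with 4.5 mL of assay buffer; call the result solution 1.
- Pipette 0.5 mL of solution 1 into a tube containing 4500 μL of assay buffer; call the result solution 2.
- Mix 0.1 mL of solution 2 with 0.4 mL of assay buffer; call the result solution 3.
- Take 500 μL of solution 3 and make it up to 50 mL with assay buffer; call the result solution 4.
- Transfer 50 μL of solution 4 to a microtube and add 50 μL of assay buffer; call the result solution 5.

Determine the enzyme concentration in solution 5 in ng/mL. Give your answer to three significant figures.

Step 1: 500 μL + 4.5 mL = 5000 μL total → factor 5000/500 = 10
Step 2: 0.5 mL + 4500 μL = 5 mL total → factor 5/0.5 = 10
Step 3: 0.1 mL + 0.4 mL = 0.5 mL total → factor 0.5/0.1 = 5
Step 4: 500 μL brought to 50 mL → factor 50000/500 = 100
Step 5: 50 μL + 50 μL = 100 μL total → factor 100/50 = 2
Overall dilution factor = 10 × 10 × 5 × 100 × 2 = 1 × 10^5
Final = 1.20 μg/mL / 1 × 10^5 = 1.200 × 10^-5 μg/mL = 0.0120 ng/mL

0.0120 ng/mL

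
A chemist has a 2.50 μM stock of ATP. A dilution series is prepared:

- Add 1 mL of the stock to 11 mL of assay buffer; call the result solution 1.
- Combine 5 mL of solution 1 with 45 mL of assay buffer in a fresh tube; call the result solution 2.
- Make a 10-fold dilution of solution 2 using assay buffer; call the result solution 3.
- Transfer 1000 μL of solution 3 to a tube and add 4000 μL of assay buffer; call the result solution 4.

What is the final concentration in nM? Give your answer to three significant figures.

0.417 nM

Step 1: 1 mL + 11 mL = 12 mL total → factor 12/1 = 12
Step 2: 5 mL + 45 mL = 50 mL total → factor 50/5 = 10
Step 3: 10-fold → factor 10
Step 4: 1000 μL + 4000 μL = 5000 μL total → factor 5000/1000 = 5
Overall dilution factor = 12 × 10 × 10 × 5 = 6000
Final = 2.50 μM / 6000 = 0.0004167 μM = 0.417 nM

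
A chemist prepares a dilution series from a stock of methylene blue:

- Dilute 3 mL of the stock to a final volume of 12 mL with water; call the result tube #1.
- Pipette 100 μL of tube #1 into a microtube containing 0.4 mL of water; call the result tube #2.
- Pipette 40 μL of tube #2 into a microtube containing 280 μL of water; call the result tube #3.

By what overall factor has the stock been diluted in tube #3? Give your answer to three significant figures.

Step 1: 3 mL brought to 12 mL → factor 12/3 = 4
Step 2: 100 μL + 0.4 mL = 500 μL total → factor 500/100 = 5
Step 3: 40 μL + 280 μL = 320 μL total → factor 320/40 = 8
Overall dilution factor = 4 × 5 × 8 = 160

160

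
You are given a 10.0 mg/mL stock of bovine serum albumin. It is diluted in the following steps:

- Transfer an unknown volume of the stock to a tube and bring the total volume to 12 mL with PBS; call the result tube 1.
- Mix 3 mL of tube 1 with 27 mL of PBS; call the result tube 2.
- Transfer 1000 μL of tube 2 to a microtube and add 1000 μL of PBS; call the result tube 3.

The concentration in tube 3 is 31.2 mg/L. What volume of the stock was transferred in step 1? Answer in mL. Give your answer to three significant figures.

Step 1: v brought to 12 mL → factor = 12 mL/v
Step 2: 3 mL + 27 mL = 30 mL total → factor 30/3 = 10
Step 3: 1000 μL + 1000 μL = 2000 μL total → factor 2000/1000 = 2
Product of known-step factors = 20
Overall factor = 10.0 mg/mL / (31.2 mg/L) = 320.51
Step-1 factor = 320.51 / 20 = 16.026
v = 12 mL / 16.026 = 0.749 mL

0.749 mL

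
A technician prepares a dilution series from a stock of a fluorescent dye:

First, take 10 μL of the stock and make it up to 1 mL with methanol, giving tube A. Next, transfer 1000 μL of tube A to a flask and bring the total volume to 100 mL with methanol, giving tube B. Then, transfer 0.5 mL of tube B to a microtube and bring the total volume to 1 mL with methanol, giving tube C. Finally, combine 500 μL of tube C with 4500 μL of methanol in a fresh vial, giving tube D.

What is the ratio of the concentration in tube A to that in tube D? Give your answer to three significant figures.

Step 1: 10 μL brought to 1 mL → factor 1000/10 = 100
Step 2: 1000 μL brought to 100 mL → factor 1 × 10^5/1000 = 100
Step 3: 0.5 mL brought to 1 mL → factor 1/0.5 = 2
Step 4: 500 μL + 4500 μL = 5000 μL total → factor 5000/500 = 10
Dilution factor to tube A = 100; to tube D = 2 × 10^5
[tube A]/[tube D] = (factor to tube D)/(factor to tube A) = 2 × 10^5/100 = 2.00 × 10^3

2.00 × 10^3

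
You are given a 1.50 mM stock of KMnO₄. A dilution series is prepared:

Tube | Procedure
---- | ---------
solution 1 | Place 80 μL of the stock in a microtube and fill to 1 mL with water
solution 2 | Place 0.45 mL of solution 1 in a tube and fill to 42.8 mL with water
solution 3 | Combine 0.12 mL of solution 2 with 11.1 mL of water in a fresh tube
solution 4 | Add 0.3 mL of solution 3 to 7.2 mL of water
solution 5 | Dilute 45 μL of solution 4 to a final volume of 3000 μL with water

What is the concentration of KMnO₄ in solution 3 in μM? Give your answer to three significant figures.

Step 1: 80 μL brought to 1 mL → factor 1000/80 = 12.5
Step 2: 0.45 mL brought to 42.8 mL → factor 42.8/0.45 = 95.111
Step 3: 0.12 mL + 11.1 mL = 11.22 mL total → factor 11.22/0.12 = 93.5
Dilution factor through solution 3 = 12.5 × 95.111 × 93.5 = 1.1116 × 10^5
[solution 3] = 1.50 mM / 1.1116 × 10^5 = 1.349 × 10^-5 mM = 0.0135 μM

0.0135 μM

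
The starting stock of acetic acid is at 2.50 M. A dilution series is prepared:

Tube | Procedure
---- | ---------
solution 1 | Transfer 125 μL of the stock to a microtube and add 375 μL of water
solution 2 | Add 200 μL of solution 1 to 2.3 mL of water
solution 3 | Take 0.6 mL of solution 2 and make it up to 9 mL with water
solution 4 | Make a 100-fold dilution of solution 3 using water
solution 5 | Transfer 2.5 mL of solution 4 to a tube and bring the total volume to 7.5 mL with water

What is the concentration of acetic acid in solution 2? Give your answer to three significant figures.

0.0500 M

Step 1: 125 μL + 375 μL = 500 μL total → factor 500/125 = 4
Step 2: 200 μL + 2.3 mL = 2500 μL total → factor 2500/200 = 12.5
Dilution factor through solution 2 = 4 × 12.5 = 50
[solution 2] = 2.50 M / 50 = 0.0500 M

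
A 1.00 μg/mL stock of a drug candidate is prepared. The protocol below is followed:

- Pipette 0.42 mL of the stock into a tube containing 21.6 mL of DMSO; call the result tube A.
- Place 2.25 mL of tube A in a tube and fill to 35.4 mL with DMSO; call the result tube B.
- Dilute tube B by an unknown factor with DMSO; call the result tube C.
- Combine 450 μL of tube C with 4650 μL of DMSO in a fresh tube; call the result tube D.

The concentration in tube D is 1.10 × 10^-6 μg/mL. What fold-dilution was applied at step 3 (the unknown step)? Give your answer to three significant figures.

Step 1: 0.42 mL + 21.6 mL = 22.02 mL total → factor 22.02/0.42 = 52.429
Step 2: 2.25 mL brought to 35.4 mL → factor 35.4/2.25 = 15.733
Step 3: unknown factor x
Step 4: 450 μL + 4650 μL = 5100 μL total → factor 5100/450 = 11.333
Product of known-step factors = 9348.6
Overall factor = 1.00 μg/mL / (1.10 × 10^-6 μg/mL) = 9.0909 × 10^5
x = 9.0909 × 10^5 / 9348.6 = 97.2

97.2-fold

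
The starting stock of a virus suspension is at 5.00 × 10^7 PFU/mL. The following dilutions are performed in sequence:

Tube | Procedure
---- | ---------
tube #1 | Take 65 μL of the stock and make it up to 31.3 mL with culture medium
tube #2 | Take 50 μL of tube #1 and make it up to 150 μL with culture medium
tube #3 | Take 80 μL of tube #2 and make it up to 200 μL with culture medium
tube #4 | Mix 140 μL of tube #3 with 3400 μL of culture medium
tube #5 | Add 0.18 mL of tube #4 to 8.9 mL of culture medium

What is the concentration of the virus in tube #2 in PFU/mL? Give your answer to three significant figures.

Step 1: 65 μL brought to 31.3 mL → factor 31300/65 = 481.54
Step 2: 50 μL brought to 150 μL → factor 150/50 = 3
Dilution factor through tube #2 = 481.54 × 3 = 1444.6
[tube #2] = 5.00 × 10^7 PFU/mL / 1444.6 = 3.46 × 10^4 PFU/mL

3.46 × 10^4 PFU/mL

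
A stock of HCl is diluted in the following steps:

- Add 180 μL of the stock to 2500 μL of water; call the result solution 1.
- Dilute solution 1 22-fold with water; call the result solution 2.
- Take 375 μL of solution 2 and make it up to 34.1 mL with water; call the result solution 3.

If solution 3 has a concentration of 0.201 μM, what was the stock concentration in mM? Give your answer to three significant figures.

5.99 mM

Step 1: 180 μL + 2500 μL = 2680 μL total → factor 2680/180 = 14.889
Step 2: 22-fold → factor 22
Step 3: 375 μL brought to 34.1 mL → factor 34100/375 = 90.933
Overall dilution factor = 14.889 × 22 × 90.933 = 29786
Stock = 0.201 μM × 29786 = 5987 μM = 5.99 mM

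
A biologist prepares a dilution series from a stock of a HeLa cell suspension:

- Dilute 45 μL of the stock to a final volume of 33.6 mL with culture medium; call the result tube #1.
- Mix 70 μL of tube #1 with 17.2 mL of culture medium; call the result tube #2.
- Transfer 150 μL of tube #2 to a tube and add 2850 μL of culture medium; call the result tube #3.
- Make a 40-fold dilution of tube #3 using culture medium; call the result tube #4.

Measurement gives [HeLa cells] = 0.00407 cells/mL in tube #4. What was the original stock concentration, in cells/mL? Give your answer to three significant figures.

Step 1: 45 μL brought to 33.6 mL → factor 33600/45 = 746.67
Step 2: 70 μL + 17.2 mL = 17270 μL total → factor 17270/70 = 246.71
Step 3: 150 μL + 2850 μL = 3000 μL total → factor 3000/150 = 20
Step 4: 40-fold → factor 40
Overall dilution factor = 746.67 × 246.71 × 20 × 40 = 1.4737 × 10^8
Stock = 0.00407 cells/mL × 1.4737 × 10^8 = 6.00 × 10^5 cells/mL

6.00 × 10^5 cells/mL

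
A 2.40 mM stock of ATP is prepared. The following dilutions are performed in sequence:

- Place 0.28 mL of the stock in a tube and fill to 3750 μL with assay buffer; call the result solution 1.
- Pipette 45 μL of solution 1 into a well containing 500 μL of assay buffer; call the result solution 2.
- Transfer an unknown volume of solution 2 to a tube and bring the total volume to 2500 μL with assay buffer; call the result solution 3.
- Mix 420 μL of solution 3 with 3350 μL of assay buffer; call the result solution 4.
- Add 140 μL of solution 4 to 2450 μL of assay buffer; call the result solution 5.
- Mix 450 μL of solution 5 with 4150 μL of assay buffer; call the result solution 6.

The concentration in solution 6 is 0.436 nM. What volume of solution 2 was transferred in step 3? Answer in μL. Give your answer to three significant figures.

Step 1: 0.28 mL brought to 3750 μL → factor 3.75/0.28 = 13.393
Step 2: 45 μL + 500 μL = 545 μL total → factor 545/45 = 12.111
Step 3: v brought to 2500 μL → factor = 2500 μL/v
Step 4: 420 μL + 3350 μL = 3770 μL total → factor 3770/420 = 8.9762
Step 5: 140 μL + 2450 μL = 2590 μL total → factor 2590/140 = 18.5
Step 6: 450 μL + 4150 μL = 4600 μL total → factor 4600/450 = 10.222
Product of known-step factors = 2.7534 × 10^5
Overall factor = 2.40 mM / (0.436 nM) = 5.5046 × 10^6
Step-3 factor = 5.5046 × 10^6 / 2.7534 × 10^5 = 19.992
v = 2500 μL / 19.992 = 125 μL

125 μL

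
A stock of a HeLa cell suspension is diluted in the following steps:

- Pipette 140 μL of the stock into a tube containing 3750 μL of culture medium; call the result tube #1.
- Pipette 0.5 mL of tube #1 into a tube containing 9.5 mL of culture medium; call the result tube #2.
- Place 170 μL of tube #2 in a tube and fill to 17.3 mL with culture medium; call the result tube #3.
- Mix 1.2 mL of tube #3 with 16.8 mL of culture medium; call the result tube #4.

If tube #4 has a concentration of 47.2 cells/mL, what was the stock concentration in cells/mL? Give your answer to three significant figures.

4.00 × 10^7 cells/mL

Step 1: 140 μL + 3750 μL = 3890 μL total → factor 3890/140 = 27.786
Step 2: 0.5 mL + 9.5 mL = 10 mL total → factor 10/0.5 = 20
Step 3: 170 μL brought to 17.3 mL → factor 17300/170 = 101.76
Step 4: 1.2 mL + 16.8 mL = 18 mL total → factor 18/1.2 = 15
Overall dilution factor = 27.786 × 20 × 101.76 × 15 = 8.4828 × 10^5
Stock = 47.2 cells/mL × 8.4828 × 10^5 = 4.00 × 10^7 cells/mL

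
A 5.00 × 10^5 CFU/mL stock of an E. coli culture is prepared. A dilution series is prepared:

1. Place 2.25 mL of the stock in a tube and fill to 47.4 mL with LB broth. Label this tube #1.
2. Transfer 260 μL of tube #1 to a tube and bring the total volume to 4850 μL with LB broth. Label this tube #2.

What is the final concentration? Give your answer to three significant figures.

1.27 × 10^3 CFU/mL

Step 1: 2.25 mL brought to 47.4 mL → factor 47.4/2.25 = 21.067
Step 2: 260 μL brought to 4850 μL → factor 4850/260 = 18.654
Overall dilution factor = 21.067 × 18.654 = 392.97
Final = 5.00 × 10^5 CFU/mL / 392.97 = 1.27 × 10^3 CFU/mL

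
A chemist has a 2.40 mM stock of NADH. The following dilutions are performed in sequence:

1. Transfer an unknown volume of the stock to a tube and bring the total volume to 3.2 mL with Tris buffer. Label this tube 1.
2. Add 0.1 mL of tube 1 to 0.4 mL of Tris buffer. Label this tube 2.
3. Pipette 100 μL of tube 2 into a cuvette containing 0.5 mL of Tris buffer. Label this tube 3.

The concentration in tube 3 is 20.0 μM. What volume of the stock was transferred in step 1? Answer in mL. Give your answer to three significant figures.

0.800 mL

Step 1: v brought to 3.2 mL → factor = 3.2 mL/v
Step 2: 0.1 mL + 0.4 mL = 0.5 mL total → factor 0.5/0.1 = 5
Step 3: 100 μL + 0.5 mL = 600 μL total → factor 600/100 = 6
Product of known-step factors = 30
Overall factor = 2.40 mM / (20.0 μM) = 120
Step-1 factor = 120 / 30 = 4
v = 3.2 mL / 4 = 0.800 mL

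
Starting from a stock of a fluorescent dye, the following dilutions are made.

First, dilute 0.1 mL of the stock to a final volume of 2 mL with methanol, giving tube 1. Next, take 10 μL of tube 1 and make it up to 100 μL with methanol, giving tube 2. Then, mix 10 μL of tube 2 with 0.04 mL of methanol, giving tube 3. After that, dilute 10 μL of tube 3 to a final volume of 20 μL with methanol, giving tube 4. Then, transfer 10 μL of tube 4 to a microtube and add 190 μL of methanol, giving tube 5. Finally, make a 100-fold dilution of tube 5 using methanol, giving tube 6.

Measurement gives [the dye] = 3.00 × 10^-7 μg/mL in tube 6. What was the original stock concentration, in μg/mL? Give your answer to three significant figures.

1.20 μg/mL

Step 1: 0.1 mL brought to 2 mL → factor 2/0.1 = 20
Step 2: 10 μL brought to 100 μL → factor 100/10 = 10
Step 3: 10 μL + 0.04 mL = 50 μL total → factor 50/10 = 5
Step 4: 10 μL brought to 20 μL → factor 20/10 = 2
Step 5: 10 μL + 190 μL = 200 μL total → factor 200/10 = 20
Step 6: 100-fold → factor 100
Overall dilution factor = 20 × 10 × 5 × 2 × 20 × 100 = 4 × 10^6
Stock = 3.00 × 10^-7 μg/mL × 4 × 10^6 = 1.20 μg/mL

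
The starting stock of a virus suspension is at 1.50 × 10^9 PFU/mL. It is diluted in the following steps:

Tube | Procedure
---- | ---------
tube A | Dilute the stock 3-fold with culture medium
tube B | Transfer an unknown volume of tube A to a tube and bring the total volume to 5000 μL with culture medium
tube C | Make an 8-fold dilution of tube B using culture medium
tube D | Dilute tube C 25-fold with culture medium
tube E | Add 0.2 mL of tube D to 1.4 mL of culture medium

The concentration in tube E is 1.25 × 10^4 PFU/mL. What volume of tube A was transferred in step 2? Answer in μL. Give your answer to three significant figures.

Step 1: 3-fold → factor 3
Step 2: v brought to 5000 μL → factor = 5000 μL/v
Step 3: 8-fold → factor 8
Step 4: 25-fold → factor 25
Step 5: 0.2 mL + 1.4 mL = 1.6 mL total → factor 1.6/0.2 = 8
Product of known-step factors = 4800
Overall factor = 1.50 × 10^9 PFU/mL / (1.25 × 10^4 PFU/mL) = 1.2 × 10^5
Step-2 factor = 1.2 × 10^5 / 4800 = 25
v = 5000 μL / 25 = 200 μL

200 μL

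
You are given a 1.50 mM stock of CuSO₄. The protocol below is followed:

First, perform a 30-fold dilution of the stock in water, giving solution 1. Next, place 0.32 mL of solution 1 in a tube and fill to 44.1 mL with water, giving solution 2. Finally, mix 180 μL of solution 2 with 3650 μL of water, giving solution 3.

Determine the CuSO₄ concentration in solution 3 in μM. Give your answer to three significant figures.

0.0171 μM

Step 1: 30-fold → factor 30
Step 2: 0.32 mL brought to 44.1 mL → factor 44.1/0.32 = 137.81
Step 3: 180 μL + 3650 μL = 3830 μL total → factor 3830/180 = 21.278
Overall dilution factor = 30 × 137.81 × 21.278 = 87970
Final = 1.50 mM / 87970 = 1.705 × 10^-5 mM = 0.0171 μM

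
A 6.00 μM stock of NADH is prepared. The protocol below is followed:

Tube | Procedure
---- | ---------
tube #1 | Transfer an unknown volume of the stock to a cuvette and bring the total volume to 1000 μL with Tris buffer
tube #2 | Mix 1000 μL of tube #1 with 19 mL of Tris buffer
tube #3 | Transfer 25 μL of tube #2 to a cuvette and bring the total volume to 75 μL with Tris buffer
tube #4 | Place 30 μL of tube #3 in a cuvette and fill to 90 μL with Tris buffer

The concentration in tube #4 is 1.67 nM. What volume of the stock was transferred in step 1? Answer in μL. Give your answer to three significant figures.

Step 1: v brought to 1000 μL → factor = 1000 μL/v
Step 2: 1000 μL + 19 mL = 20000 μL total → factor 20000/1000 = 20
Step 3: 25 μL brought to 75 μL → factor 75/25 = 3
Step 4: 30 μL brought to 90 μL → factor 90/30 = 3
Product of known-step factors = 180
Overall factor = 6.00 μM / (1.67 nM) = 3592.8
Step-1 factor = 3592.8 / 180 = 19.96
v = 1000 μL / 19.96 = 50.1 μL

50.1 μL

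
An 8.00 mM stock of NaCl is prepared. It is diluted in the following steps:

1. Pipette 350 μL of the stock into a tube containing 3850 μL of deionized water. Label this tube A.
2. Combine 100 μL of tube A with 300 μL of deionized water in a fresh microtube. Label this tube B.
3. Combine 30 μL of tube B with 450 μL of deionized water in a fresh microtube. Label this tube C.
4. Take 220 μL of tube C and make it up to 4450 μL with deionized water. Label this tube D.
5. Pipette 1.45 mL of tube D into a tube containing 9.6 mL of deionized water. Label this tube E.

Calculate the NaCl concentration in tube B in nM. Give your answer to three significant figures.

1.67 × 10^5 nM

Step 1: 350 μL + 3850 μL = 4200 μL total → factor 4200/350 = 12
Step 2: 100 μL + 300 μL = 400 μL total → factor 400/100 = 4
Dilution factor through tube B = 12 × 4 = 48
[tube B] = 8.00 mM / 48 = 0.1667 mM = 1.67 × 10^5 nM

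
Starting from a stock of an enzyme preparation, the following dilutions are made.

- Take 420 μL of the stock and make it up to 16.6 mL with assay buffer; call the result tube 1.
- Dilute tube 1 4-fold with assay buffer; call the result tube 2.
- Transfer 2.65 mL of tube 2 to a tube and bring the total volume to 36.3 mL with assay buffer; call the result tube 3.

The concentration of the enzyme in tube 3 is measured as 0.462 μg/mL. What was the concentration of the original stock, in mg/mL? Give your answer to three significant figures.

Step 1: 420 μL brought to 16.6 mL → factor 16600/420 = 39.524
Step 2: 4-fold → factor 4
Step 3: 2.65 mL brought to 36.3 mL → factor 36.3/2.65 = 13.698
Overall dilution factor = 39.524 × 4 × 13.698 = 2165.6
Stock = 0.462 μg/mL × 2165.6 = 1001 μg/mL = 1.00 mg/mL

1.00 mg/mL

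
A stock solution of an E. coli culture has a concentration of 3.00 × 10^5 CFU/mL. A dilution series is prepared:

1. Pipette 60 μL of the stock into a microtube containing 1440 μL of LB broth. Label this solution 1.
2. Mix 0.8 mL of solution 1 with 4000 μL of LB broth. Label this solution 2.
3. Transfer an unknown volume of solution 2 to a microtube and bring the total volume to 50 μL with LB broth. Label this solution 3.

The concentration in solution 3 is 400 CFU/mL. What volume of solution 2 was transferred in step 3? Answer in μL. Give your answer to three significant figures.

10.0 μL

Step 1: 60 μL + 1440 μL = 1500 μL total → factor 1500/60 = 25
Step 2: 0.8 mL + 4000 μL = 4.8 mL total → factor 4.8/0.8 = 6
Step 3: v brought to 50 μL → factor = 50 μL/v
Product of known-step factors = 150
Overall factor = 3.00 × 10^5 CFU/mL / (400 CFU/mL) = 750
Step-3 factor = 750 / 150 = 5
v = 50 μL / 5 = 10.0 μL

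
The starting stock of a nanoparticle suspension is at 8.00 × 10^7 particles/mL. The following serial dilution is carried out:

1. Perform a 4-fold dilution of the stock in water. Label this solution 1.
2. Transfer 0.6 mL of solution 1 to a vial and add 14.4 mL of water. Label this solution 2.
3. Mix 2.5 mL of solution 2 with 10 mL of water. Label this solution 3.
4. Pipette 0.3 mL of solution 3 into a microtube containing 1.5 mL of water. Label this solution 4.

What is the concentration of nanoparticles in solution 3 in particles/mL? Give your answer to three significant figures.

Step 1: 4-fold → factor 4
Step 2: 0.6 mL + 14.4 mL = 15 mL total → factor 15/0.6 = 25
Step 3: 2.5 mL + 10 mL = 12.5 mL total → factor 12.5/2.5 = 5
Dilution factor through solution 3 = 4 × 25 × 5 = 500
[solution 3] = 8.00 × 10^7 particles/mL / 500 = 1.60 × 10^5 particles/mL

1.60 × 10^5 particles/mL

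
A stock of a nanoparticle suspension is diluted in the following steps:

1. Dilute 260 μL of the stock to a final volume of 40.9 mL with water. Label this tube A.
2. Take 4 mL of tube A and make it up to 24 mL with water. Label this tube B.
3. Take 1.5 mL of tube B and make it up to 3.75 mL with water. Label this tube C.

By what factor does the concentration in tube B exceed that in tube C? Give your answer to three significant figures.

2.50

Step 1: 260 μL brought to 40.9 mL → factor 40900/260 = 157.31
Step 2: 4 mL brought to 24 mL → factor 24/4 = 6
Step 3: 1.5 mL brought to 3.75 mL → factor 3.75/1.5 = 2.5
Dilution factor to tube B = 943.85; to tube C = 2359.6
[tube B]/[tube C] = (factor to tube C)/(factor to tube B) = 2359.6/943.85 = 2.50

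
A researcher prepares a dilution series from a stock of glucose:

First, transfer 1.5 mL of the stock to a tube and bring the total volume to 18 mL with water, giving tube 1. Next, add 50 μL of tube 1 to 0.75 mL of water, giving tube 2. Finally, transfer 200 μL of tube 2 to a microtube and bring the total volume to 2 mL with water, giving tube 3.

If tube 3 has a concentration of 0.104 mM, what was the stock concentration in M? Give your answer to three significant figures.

Step 1: 1.5 mL brought to 18 mL → factor 18/1.5 = 12
Step 2: 50 μL + 0.75 mL = 800 μL total → factor 800/50 = 16
Step 3: 200 μL brought to 2 mL → factor 2000/200 = 10
Overall dilution factor = 12 × 16 × 10 = 1920
Stock = 0.104 mM × 1920 = 199.7 mM = 0.200 M

0.200 M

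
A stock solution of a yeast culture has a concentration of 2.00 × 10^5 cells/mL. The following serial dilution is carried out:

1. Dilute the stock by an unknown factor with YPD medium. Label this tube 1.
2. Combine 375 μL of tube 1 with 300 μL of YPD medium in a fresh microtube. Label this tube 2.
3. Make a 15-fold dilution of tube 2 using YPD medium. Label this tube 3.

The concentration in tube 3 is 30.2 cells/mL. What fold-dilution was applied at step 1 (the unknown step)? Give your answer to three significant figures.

Step 1: unknown factor x
Step 2: 375 μL + 300 μL = 675 μL total → factor 675/375 = 1.8
Step 3: 15-fold → factor 15
Product of known-step factors = 27
Overall factor = 2.00 × 10^5 cells/mL / (30.2 cells/mL) = 6622.5
x = 6622.5 / 27 = 245

245-fold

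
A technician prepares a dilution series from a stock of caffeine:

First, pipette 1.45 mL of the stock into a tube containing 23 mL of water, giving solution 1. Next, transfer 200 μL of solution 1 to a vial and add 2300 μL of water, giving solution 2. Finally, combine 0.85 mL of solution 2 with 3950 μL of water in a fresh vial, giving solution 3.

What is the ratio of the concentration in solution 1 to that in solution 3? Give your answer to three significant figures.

70.6

Step 1: 1.45 mL + 23 mL = 24.45 mL total → factor 24.45/1.45 = 16.862
Step 2: 200 μL + 2300 μL = 2500 μL total → factor 2500/200 = 12.5
Step 3: 0.85 mL + 3950 μL = 4.8 mL total → factor 4.8/0.85 = 5.6471
Dilution factor to solution 1 = 16.862; to solution 3 = 1190.3
[solution 1]/[solution 3] = (factor to solution 3)/(factor to solution 1) = 1190.3/16.862 = 70.6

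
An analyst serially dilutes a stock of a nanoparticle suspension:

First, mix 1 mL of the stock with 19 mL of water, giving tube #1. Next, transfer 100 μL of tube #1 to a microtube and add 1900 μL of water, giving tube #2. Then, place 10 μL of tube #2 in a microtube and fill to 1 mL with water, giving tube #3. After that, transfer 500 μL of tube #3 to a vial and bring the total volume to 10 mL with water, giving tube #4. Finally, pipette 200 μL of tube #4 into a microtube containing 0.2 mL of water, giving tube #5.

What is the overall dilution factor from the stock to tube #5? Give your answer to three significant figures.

1.60 × 10^6

Step 1: 1 mL + 19 mL = 20 mL total → factor 20/1 = 20
Step 2: 100 μL + 1900 μL = 2000 μL total → factor 2000/100 = 20
Step 3: 10 μL brought to 1 mL → factor 1000/10 = 100
Step 4: 500 μL brought to 10 mL → factor 10000/500 = 20
Step 5: 200 μL + 0.2 mL = 400 μL total → factor 400/200 = 2
Overall dilution factor = 20 × 20 × 100 × 20 × 2 = 1.6 × 10^6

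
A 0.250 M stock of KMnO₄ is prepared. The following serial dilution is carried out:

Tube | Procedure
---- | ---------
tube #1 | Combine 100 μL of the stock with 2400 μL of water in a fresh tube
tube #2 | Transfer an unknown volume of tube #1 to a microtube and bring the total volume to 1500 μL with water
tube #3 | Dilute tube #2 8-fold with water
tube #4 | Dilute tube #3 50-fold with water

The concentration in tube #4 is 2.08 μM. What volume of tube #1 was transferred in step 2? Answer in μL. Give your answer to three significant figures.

125 μL

Step 1: 100 μL + 2400 μL = 2500 μL total → factor 2500/100 = 25
Step 2: v brought to 1500 μL → factor = 1500 μL/v
Step 3: 8-fold → factor 8
Step 4: 50-fold → factor 50
Product of known-step factors = 10000
Overall factor = 0.250 M / (2.08 μM) = 1.2019 × 10^5
Step-2 factor = 1.2019 × 10^5 / 10000 = 12.019
v = 1500 μL / 12.019 = 125 μL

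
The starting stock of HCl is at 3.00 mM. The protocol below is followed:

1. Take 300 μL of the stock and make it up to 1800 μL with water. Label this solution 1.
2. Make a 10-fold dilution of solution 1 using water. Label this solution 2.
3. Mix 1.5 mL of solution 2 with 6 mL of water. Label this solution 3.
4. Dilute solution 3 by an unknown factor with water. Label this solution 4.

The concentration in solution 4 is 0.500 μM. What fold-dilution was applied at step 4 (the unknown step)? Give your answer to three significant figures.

20.0-fold

Step 1: 300 μL brought to 1800 μL → factor 1800/300 = 6
Step 2: 10-fold → factor 10
Step 3: 1.5 mL + 6 mL = 7.5 mL total → factor 7.5/1.5 = 5
Step 4: unknown factor x
Product of known-step factors = 300
Overall factor = 3.00 mM / (0.500 μM) = 6000
x = 6000 / 300 = 20.0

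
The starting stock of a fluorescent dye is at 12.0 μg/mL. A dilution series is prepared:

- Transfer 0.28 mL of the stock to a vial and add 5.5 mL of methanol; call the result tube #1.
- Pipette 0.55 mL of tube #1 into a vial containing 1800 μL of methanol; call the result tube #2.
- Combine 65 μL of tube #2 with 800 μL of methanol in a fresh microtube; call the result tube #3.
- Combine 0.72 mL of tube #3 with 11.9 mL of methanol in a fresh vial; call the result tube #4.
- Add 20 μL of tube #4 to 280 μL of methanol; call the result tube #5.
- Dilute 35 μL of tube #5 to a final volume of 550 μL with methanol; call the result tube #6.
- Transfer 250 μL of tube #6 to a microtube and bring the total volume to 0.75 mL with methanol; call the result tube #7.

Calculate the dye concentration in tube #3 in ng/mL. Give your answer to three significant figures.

Step 1: 0.28 mL + 5.5 mL = 5.78 mL total → factor 5.78/0.28 = 20.643
Step 2: 0.55 mL + 1800 μL = 2.35 mL total → factor 2.35/0.55 = 4.2727
Step 3: 65 μL + 800 μL = 865 μL total → factor 865/65 = 13.308
Dilution factor through tube #3 = 20.643 × 4.2727 × 13.308 = 1173.8
[tube #3] = 12.0 μg/mL / 1173.8 = 0.01022 μg/mL = 10.2 ng/mL

10.2 ng/mL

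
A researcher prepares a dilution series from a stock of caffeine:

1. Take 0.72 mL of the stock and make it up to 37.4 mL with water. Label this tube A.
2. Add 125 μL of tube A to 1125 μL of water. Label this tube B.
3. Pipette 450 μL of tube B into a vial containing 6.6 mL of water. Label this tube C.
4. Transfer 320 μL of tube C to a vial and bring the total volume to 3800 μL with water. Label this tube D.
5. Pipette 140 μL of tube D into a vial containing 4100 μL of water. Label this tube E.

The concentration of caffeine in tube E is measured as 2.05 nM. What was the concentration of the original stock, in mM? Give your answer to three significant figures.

Step 1: 0.72 mL brought to 37.4 mL → factor 37.4/0.72 = 51.944
Step 2: 125 μL + 1125 μL = 1250 μL total → factor 1250/125 = 10
Step 3: 450 μL + 6.6 mL = 7050 μL total → factor 7050/450 = 15.667
Step 4: 320 μL brought to 3800 μL → factor 3800/320 = 11.875
Step 5: 140 μL + 4100 μL = 4240 μL total → factor 4240/140 = 30.286
Overall dilution factor = 51.944 × 10 × 15.667 × 11.875 × 30.286 = 2.9268 × 10^6
Stock = 2.05 nM × 2.9268 × 10^6 = 6.000 × 10^6 nM = 6.00 mM

6.00 mM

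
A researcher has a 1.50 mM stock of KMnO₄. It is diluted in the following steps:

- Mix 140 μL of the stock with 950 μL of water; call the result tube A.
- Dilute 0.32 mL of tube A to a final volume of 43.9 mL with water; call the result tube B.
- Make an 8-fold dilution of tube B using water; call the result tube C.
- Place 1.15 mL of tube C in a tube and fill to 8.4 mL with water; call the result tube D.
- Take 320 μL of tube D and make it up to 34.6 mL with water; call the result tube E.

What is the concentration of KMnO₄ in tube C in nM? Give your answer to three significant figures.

Step 1: 140 μL + 950 μL = 1090 μL total → factor 1090/140 = 7.7857
Step 2: 0.32 mL brought to 43.9 mL → factor 43.9/0.32 = 137.19
Step 3: 8-fold → factor 8
Dilution factor through tube C = 7.7857 × 137.19 × 8 = 8544.8
[tube C] = 1.50 mM / 8544.8 = 0.0001755 mM = 176 nM

176 nM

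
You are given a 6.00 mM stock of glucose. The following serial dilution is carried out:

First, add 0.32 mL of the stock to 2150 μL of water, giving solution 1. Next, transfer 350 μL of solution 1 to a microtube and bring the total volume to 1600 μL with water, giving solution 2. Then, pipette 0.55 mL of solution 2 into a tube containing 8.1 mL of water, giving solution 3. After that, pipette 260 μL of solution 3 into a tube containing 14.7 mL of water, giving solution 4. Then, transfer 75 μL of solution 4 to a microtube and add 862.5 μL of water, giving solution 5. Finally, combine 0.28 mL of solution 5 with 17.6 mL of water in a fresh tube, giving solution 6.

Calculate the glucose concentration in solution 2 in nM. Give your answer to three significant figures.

1.70 × 10^5 nM

Step 1: 0.32 mL + 2150 μL = 2.47 mL total → factor 2.47/0.32 = 7.7188
Step 2: 350 μL brought to 1600 μL → factor 1600/350 = 4.5714
Dilution factor through solution 2 = 7.7188 × 4.5714 = 35.286
[solution 2] = 6.00 mM / 35.286 = 0.1700 mM = 1.70 × 10^5 nM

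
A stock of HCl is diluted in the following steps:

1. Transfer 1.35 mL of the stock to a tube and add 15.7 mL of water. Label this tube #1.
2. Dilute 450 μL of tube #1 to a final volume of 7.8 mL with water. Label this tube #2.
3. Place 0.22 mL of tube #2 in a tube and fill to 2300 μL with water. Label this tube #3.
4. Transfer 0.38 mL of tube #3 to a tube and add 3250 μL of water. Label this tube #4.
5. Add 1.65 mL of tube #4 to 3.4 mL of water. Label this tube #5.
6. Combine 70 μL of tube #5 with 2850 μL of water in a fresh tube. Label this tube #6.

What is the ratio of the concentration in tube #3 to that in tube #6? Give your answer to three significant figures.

1.22 × 10^3

Step 1: 1.35 mL + 15.7 mL = 17.05 mL total → factor 17.05/1.35 = 12.63
Step 2: 450 μL brought to 7.8 mL → factor 7800/450 = 17.333
Step 3: 0.22 mL brought to 2300 μL → factor 2.3/0.22 = 10.455
Step 4: 0.38 mL + 3250 μL = 3.63 mL total → factor 3.63/0.38 = 9.5526
Step 5: 1.65 mL + 3.4 mL = 5.05 mL total → factor 5.05/1.65 = 3.0606
Step 6: 70 μL + 2850 μL = 2920 μL total → factor 2920/70 = 41.714
Dilution factor to tube #3 = 2288.6; to tube #6 = 2.7912 × 10^6
[tube #3]/[tube #6] = (factor to tube #6)/(factor to tube #3) = 2.7912 × 10^6/2288.6 = 1.22 × 10^3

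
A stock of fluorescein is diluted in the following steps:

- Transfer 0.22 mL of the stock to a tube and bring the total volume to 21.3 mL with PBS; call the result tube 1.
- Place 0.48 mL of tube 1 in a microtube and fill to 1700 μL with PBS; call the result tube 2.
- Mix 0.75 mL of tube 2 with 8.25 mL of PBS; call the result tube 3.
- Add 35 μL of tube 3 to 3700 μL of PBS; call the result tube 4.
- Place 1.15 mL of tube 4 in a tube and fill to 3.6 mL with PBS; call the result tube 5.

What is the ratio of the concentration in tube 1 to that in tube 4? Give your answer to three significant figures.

4.54 × 10^3

Step 1: 0.22 mL brought to 21.3 mL → factor 21.3/0.22 = 96.818
Step 2: 0.48 mL brought to 1700 μL → factor 1.7/0.48 = 3.5417
Step 3: 0.75 mL + 8.25 mL = 9 mL total → factor 9/0.75 = 12
Step 4: 35 μL + 3700 μL = 3735 μL total → factor 3735/35 = 106.71
Dilution factor to tube 1 = 96.818; to tube 4 = 4.3911 × 10^5
[tube 1]/[tube 4] = (factor to tube 4)/(factor to tube 1) = 4.3911 × 10^5/96.818 = 4.54 × 10^3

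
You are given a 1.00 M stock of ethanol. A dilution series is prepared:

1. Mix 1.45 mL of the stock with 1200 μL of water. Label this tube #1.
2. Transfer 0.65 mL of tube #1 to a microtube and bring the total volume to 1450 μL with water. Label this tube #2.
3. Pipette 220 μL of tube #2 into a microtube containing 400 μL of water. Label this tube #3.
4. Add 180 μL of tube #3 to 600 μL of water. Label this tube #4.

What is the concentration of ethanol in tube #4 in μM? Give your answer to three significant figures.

2.01 × 10^4 μM

Step 1: 1.45 mL + 1200 μL = 2.65 mL total → factor 2.65/1.45 = 1.8276
Step 2: 0.65 mL brought to 1450 μL → factor 1.45/0.65 = 2.2308
Step 3: 220 μL + 400 μL = 620 μL total → factor 620/220 = 2.8182
Step 4: 180 μL + 600 μL = 780 μL total → factor 780/180 = 4.3333
Dilution factor through tube #4 = 1.8276 × 2.2308 × 2.8182 × 4.3333 = 49.788
[tube #4] = 1.00 M / 49.788 = 0.02009 M = 2.01 × 10^4 μM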